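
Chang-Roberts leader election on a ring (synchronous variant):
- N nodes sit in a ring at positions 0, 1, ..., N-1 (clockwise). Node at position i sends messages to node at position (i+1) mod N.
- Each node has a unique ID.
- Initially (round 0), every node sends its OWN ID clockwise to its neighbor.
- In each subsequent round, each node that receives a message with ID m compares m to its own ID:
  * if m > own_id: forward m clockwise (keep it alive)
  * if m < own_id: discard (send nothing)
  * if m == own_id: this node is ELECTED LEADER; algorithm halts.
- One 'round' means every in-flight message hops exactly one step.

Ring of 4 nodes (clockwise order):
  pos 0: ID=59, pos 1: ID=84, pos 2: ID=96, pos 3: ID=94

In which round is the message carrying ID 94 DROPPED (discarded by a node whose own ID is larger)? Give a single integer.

Round 1: pos1(id84) recv 59: drop; pos2(id96) recv 84: drop; pos3(id94) recv 96: fwd; pos0(id59) recv 94: fwd
Round 2: pos0(id59) recv 96: fwd; pos1(id84) recv 94: fwd
Round 3: pos1(id84) recv 96: fwd; pos2(id96) recv 94: drop
Round 4: pos2(id96) recv 96: ELECTED
Message ID 94 originates at pos 3; dropped at pos 2 in round 3

Answer: 3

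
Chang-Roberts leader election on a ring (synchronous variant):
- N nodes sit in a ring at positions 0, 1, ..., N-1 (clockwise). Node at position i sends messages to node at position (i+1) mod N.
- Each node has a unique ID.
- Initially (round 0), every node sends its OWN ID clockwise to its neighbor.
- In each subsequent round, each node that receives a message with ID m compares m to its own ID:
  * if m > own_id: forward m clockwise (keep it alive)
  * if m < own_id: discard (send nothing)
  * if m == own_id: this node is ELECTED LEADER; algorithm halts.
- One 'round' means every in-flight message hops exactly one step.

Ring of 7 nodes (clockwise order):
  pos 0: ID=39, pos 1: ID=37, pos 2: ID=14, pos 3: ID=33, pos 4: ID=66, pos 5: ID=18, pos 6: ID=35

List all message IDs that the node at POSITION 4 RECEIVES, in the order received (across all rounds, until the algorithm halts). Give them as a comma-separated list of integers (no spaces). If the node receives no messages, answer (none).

Round 1: pos1(id37) recv 39: fwd; pos2(id14) recv 37: fwd; pos3(id33) recv 14: drop; pos4(id66) recv 33: drop; pos5(id18) recv 66: fwd; pos6(id35) recv 18: drop; pos0(id39) recv 35: drop
Round 2: pos2(id14) recv 39: fwd; pos3(id33) recv 37: fwd; pos6(id35) recv 66: fwd
Round 3: pos3(id33) recv 39: fwd; pos4(id66) recv 37: drop; pos0(id39) recv 66: fwd
Round 4: pos4(id66) recv 39: drop; pos1(id37) recv 66: fwd
Round 5: pos2(id14) recv 66: fwd
Round 6: pos3(id33) recv 66: fwd
Round 7: pos4(id66) recv 66: ELECTED

Answer: 33,37,39,66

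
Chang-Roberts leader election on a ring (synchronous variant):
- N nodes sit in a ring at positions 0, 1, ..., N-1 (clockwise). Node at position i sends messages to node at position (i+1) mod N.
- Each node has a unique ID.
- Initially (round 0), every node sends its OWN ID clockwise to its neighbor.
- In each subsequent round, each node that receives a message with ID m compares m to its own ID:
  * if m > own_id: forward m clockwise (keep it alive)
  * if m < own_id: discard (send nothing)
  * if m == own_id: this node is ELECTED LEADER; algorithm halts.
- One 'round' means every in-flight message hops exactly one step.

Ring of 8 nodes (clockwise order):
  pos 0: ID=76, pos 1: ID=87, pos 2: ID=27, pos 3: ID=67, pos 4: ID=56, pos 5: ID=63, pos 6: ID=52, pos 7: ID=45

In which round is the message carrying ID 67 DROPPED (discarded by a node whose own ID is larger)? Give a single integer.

Answer: 5

Derivation:
Round 1: pos1(id87) recv 76: drop; pos2(id27) recv 87: fwd; pos3(id67) recv 27: drop; pos4(id56) recv 67: fwd; pos5(id63) recv 56: drop; pos6(id52) recv 63: fwd; pos7(id45) recv 52: fwd; pos0(id76) recv 45: drop
Round 2: pos3(id67) recv 87: fwd; pos5(id63) recv 67: fwd; pos7(id45) recv 63: fwd; pos0(id76) recv 52: drop
Round 3: pos4(id56) recv 87: fwd; pos6(id52) recv 67: fwd; pos0(id76) recv 63: drop
Round 4: pos5(id63) recv 87: fwd; pos7(id45) recv 67: fwd
Round 5: pos6(id52) recv 87: fwd; pos0(id76) recv 67: drop
Round 6: pos7(id45) recv 87: fwd
Round 7: pos0(id76) recv 87: fwd
Round 8: pos1(id87) recv 87: ELECTED
Message ID 67 originates at pos 3; dropped at pos 0 in round 5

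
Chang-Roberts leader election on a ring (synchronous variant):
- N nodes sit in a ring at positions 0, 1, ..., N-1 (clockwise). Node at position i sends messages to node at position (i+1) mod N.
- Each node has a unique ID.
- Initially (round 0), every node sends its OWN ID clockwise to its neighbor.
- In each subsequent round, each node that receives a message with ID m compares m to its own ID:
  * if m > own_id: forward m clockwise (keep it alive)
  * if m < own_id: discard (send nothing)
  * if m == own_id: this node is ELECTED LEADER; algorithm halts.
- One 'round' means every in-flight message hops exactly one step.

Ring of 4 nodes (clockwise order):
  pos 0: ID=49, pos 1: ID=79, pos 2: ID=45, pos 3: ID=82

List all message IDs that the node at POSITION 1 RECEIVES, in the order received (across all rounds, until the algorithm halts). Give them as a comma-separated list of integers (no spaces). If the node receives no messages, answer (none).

Answer: 49,82

Derivation:
Round 1: pos1(id79) recv 49: drop; pos2(id45) recv 79: fwd; pos3(id82) recv 45: drop; pos0(id49) recv 82: fwd
Round 2: pos3(id82) recv 79: drop; pos1(id79) recv 82: fwd
Round 3: pos2(id45) recv 82: fwd
Round 4: pos3(id82) recv 82: ELECTED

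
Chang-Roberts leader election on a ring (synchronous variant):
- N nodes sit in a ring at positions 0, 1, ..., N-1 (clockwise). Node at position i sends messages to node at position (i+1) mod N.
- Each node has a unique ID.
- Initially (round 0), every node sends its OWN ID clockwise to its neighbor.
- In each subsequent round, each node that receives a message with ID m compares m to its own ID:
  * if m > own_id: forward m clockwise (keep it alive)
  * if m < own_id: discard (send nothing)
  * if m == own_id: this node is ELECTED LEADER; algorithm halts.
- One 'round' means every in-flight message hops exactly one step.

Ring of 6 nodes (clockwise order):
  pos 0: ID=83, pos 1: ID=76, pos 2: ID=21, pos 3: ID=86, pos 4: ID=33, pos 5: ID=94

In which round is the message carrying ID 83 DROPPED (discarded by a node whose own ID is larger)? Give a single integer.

Answer: 3

Derivation:
Round 1: pos1(id76) recv 83: fwd; pos2(id21) recv 76: fwd; pos3(id86) recv 21: drop; pos4(id33) recv 86: fwd; pos5(id94) recv 33: drop; pos0(id83) recv 94: fwd
Round 2: pos2(id21) recv 83: fwd; pos3(id86) recv 76: drop; pos5(id94) recv 86: drop; pos1(id76) recv 94: fwd
Round 3: pos3(id86) recv 83: drop; pos2(id21) recv 94: fwd
Round 4: pos3(id86) recv 94: fwd
Round 5: pos4(id33) recv 94: fwd
Round 6: pos5(id94) recv 94: ELECTED
Message ID 83 originates at pos 0; dropped at pos 3 in round 3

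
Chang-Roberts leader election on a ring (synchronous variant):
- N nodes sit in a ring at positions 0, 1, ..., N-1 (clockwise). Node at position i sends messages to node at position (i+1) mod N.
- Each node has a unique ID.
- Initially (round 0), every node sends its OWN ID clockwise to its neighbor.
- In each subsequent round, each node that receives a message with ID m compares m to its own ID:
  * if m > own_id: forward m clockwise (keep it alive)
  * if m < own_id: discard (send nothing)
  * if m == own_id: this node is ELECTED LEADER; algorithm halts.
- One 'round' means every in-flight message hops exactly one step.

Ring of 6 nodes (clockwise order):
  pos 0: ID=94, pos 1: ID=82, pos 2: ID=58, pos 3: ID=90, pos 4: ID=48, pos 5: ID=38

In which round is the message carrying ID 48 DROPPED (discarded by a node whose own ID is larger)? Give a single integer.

Answer: 2

Derivation:
Round 1: pos1(id82) recv 94: fwd; pos2(id58) recv 82: fwd; pos3(id90) recv 58: drop; pos4(id48) recv 90: fwd; pos5(id38) recv 48: fwd; pos0(id94) recv 38: drop
Round 2: pos2(id58) recv 94: fwd; pos3(id90) recv 82: drop; pos5(id38) recv 90: fwd; pos0(id94) recv 48: drop
Round 3: pos3(id90) recv 94: fwd; pos0(id94) recv 90: drop
Round 4: pos4(id48) recv 94: fwd
Round 5: pos5(id38) recv 94: fwd
Round 6: pos0(id94) recv 94: ELECTED
Message ID 48 originates at pos 4; dropped at pos 0 in round 2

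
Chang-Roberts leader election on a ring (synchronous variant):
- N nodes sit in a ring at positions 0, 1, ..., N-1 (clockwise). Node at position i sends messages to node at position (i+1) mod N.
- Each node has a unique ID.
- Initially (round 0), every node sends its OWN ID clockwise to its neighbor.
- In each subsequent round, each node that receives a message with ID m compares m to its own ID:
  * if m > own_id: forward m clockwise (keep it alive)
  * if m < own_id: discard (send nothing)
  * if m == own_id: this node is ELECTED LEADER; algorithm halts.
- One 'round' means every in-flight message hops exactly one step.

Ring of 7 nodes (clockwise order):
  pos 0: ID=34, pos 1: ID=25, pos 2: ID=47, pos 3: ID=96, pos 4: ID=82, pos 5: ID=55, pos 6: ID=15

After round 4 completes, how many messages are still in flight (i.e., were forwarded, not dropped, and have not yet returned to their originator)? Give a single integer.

Answer: 3

Derivation:
Round 1: pos1(id25) recv 34: fwd; pos2(id47) recv 25: drop; pos3(id96) recv 47: drop; pos4(id82) recv 96: fwd; pos5(id55) recv 82: fwd; pos6(id15) recv 55: fwd; pos0(id34) recv 15: drop
Round 2: pos2(id47) recv 34: drop; pos5(id55) recv 96: fwd; pos6(id15) recv 82: fwd; pos0(id34) recv 55: fwd
Round 3: pos6(id15) recv 96: fwd; pos0(id34) recv 82: fwd; pos1(id25) recv 55: fwd
Round 4: pos0(id34) recv 96: fwd; pos1(id25) recv 82: fwd; pos2(id47) recv 55: fwd
After round 4: 3 messages still in flight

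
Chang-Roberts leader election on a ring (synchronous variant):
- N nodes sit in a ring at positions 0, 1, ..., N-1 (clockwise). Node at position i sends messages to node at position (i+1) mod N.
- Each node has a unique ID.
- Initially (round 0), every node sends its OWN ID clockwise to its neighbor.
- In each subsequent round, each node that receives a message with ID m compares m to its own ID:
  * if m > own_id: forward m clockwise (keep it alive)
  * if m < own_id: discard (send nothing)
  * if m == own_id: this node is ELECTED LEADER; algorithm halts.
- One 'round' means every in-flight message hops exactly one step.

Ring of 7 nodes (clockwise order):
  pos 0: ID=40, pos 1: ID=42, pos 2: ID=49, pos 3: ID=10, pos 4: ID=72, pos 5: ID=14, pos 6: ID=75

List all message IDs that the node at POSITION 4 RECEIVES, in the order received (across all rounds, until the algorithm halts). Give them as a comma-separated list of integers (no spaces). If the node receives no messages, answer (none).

Round 1: pos1(id42) recv 40: drop; pos2(id49) recv 42: drop; pos3(id10) recv 49: fwd; pos4(id72) recv 10: drop; pos5(id14) recv 72: fwd; pos6(id75) recv 14: drop; pos0(id40) recv 75: fwd
Round 2: pos4(id72) recv 49: drop; pos6(id75) recv 72: drop; pos1(id42) recv 75: fwd
Round 3: pos2(id49) recv 75: fwd
Round 4: pos3(id10) recv 75: fwd
Round 5: pos4(id72) recv 75: fwd
Round 6: pos5(id14) recv 75: fwd
Round 7: pos6(id75) recv 75: ELECTED

Answer: 10,49,75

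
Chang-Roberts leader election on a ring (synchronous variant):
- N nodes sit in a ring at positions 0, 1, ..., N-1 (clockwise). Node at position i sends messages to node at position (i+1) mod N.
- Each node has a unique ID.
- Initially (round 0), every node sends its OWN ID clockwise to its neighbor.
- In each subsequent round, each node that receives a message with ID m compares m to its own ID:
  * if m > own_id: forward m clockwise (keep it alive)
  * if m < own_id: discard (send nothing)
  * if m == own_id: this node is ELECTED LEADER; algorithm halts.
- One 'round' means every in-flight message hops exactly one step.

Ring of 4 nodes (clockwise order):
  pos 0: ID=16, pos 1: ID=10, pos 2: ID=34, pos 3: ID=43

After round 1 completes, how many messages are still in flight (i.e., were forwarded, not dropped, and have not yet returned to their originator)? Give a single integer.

Answer: 2

Derivation:
Round 1: pos1(id10) recv 16: fwd; pos2(id34) recv 10: drop; pos3(id43) recv 34: drop; pos0(id16) recv 43: fwd
After round 1: 2 messages still in flight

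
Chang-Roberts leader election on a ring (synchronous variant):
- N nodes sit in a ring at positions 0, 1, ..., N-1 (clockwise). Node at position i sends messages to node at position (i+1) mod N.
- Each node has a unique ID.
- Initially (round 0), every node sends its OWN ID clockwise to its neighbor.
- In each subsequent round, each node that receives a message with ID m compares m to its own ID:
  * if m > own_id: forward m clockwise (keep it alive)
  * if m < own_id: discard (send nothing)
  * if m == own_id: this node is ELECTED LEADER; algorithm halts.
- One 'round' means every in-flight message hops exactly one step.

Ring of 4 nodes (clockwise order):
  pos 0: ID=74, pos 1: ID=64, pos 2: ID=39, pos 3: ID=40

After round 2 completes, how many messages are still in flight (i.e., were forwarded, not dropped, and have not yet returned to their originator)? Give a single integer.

Answer: 2

Derivation:
Round 1: pos1(id64) recv 74: fwd; pos2(id39) recv 64: fwd; pos3(id40) recv 39: drop; pos0(id74) recv 40: drop
Round 2: pos2(id39) recv 74: fwd; pos3(id40) recv 64: fwd
After round 2: 2 messages still in flight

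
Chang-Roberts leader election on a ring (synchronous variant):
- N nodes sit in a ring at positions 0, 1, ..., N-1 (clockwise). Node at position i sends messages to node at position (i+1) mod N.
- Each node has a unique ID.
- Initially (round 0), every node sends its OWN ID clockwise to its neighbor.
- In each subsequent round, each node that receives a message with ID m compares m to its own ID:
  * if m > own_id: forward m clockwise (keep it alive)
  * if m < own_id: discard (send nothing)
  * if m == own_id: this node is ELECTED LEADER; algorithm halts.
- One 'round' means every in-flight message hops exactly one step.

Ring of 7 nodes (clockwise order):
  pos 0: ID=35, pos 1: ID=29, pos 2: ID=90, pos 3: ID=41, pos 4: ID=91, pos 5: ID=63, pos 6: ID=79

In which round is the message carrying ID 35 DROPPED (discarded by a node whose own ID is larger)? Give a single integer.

Answer: 2

Derivation:
Round 1: pos1(id29) recv 35: fwd; pos2(id90) recv 29: drop; pos3(id41) recv 90: fwd; pos4(id91) recv 41: drop; pos5(id63) recv 91: fwd; pos6(id79) recv 63: drop; pos0(id35) recv 79: fwd
Round 2: pos2(id90) recv 35: drop; pos4(id91) recv 90: drop; pos6(id79) recv 91: fwd; pos1(id29) recv 79: fwd
Round 3: pos0(id35) recv 91: fwd; pos2(id90) recv 79: drop
Round 4: pos1(id29) recv 91: fwd
Round 5: pos2(id90) recv 91: fwd
Round 6: pos3(id41) recv 91: fwd
Round 7: pos4(id91) recv 91: ELECTED
Message ID 35 originates at pos 0; dropped at pos 2 in round 2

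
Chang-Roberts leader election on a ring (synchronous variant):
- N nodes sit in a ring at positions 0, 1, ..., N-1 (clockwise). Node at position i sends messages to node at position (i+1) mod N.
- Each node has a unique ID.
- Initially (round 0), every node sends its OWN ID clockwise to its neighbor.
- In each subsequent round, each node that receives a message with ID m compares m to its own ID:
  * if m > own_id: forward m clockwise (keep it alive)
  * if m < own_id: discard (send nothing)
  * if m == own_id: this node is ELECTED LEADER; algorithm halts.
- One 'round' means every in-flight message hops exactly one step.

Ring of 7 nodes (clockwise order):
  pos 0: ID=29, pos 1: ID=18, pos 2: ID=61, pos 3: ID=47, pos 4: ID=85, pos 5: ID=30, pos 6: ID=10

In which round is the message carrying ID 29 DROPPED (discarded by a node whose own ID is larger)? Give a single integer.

Round 1: pos1(id18) recv 29: fwd; pos2(id61) recv 18: drop; pos3(id47) recv 61: fwd; pos4(id85) recv 47: drop; pos5(id30) recv 85: fwd; pos6(id10) recv 30: fwd; pos0(id29) recv 10: drop
Round 2: pos2(id61) recv 29: drop; pos4(id85) recv 61: drop; pos6(id10) recv 85: fwd; pos0(id29) recv 30: fwd
Round 3: pos0(id29) recv 85: fwd; pos1(id18) recv 30: fwd
Round 4: pos1(id18) recv 85: fwd; pos2(id61) recv 30: drop
Round 5: pos2(id61) recv 85: fwd
Round 6: pos3(id47) recv 85: fwd
Round 7: pos4(id85) recv 85: ELECTED
Message ID 29 originates at pos 0; dropped at pos 2 in round 2

Answer: 2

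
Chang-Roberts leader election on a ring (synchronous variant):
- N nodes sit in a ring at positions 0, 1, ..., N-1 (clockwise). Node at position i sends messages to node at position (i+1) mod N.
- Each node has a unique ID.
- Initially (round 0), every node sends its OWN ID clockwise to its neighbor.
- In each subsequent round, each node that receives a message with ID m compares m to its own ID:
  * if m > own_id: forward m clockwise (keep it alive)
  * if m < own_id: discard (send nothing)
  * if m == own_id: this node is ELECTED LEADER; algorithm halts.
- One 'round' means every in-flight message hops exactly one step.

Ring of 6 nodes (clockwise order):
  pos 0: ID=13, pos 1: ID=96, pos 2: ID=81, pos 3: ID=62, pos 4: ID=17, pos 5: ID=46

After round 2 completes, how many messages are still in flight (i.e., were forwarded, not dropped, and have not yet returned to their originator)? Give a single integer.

Round 1: pos1(id96) recv 13: drop; pos2(id81) recv 96: fwd; pos3(id62) recv 81: fwd; pos4(id17) recv 62: fwd; pos5(id46) recv 17: drop; pos0(id13) recv 46: fwd
Round 2: pos3(id62) recv 96: fwd; pos4(id17) recv 81: fwd; pos5(id46) recv 62: fwd; pos1(id96) recv 46: drop
After round 2: 3 messages still in flight

Answer: 3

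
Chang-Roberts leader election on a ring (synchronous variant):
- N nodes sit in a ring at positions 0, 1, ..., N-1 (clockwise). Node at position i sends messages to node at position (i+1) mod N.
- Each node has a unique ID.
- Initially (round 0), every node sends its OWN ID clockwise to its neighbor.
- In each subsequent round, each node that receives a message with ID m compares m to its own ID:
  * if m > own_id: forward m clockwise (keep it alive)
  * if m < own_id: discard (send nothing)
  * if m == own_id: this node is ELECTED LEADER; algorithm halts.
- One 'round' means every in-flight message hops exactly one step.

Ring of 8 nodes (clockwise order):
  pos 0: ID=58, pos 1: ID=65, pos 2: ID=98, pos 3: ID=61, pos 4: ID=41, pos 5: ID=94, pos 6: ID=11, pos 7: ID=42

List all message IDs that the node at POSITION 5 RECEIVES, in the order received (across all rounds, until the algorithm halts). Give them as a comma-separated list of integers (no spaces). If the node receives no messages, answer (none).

Round 1: pos1(id65) recv 58: drop; pos2(id98) recv 65: drop; pos3(id61) recv 98: fwd; pos4(id41) recv 61: fwd; pos5(id94) recv 41: drop; pos6(id11) recv 94: fwd; pos7(id42) recv 11: drop; pos0(id58) recv 42: drop
Round 2: pos4(id41) recv 98: fwd; pos5(id94) recv 61: drop; pos7(id42) recv 94: fwd
Round 3: pos5(id94) recv 98: fwd; pos0(id58) recv 94: fwd
Round 4: pos6(id11) recv 98: fwd; pos1(id65) recv 94: fwd
Round 5: pos7(id42) recv 98: fwd; pos2(id98) recv 94: drop
Round 6: pos0(id58) recv 98: fwd
Round 7: pos1(id65) recv 98: fwd
Round 8: pos2(id98) recv 98: ELECTED

Answer: 41,61,98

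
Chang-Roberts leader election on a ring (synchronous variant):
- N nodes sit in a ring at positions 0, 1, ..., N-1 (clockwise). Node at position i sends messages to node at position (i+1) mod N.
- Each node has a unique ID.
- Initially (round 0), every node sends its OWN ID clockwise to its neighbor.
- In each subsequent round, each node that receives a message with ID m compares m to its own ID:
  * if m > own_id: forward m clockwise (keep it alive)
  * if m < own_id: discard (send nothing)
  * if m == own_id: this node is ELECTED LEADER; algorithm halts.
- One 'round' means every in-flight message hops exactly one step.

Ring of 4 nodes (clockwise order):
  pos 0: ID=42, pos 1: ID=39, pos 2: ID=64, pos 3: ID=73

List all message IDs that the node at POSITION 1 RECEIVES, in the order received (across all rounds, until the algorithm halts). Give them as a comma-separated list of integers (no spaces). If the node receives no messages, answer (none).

Answer: 42,73

Derivation:
Round 1: pos1(id39) recv 42: fwd; pos2(id64) recv 39: drop; pos3(id73) recv 64: drop; pos0(id42) recv 73: fwd
Round 2: pos2(id64) recv 42: drop; pos1(id39) recv 73: fwd
Round 3: pos2(id64) recv 73: fwd
Round 4: pos3(id73) recv 73: ELECTED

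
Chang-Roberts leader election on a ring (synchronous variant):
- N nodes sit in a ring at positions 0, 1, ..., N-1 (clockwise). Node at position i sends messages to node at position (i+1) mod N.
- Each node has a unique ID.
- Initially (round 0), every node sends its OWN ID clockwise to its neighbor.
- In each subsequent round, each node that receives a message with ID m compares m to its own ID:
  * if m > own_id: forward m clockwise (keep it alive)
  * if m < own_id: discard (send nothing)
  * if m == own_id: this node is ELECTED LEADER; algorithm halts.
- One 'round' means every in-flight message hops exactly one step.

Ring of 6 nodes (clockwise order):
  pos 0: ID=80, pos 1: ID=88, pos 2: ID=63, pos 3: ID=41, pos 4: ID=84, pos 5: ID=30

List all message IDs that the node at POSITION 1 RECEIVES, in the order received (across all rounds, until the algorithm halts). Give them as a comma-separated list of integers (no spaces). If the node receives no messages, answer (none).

Round 1: pos1(id88) recv 80: drop; pos2(id63) recv 88: fwd; pos3(id41) recv 63: fwd; pos4(id84) recv 41: drop; pos5(id30) recv 84: fwd; pos0(id80) recv 30: drop
Round 2: pos3(id41) recv 88: fwd; pos4(id84) recv 63: drop; pos0(id80) recv 84: fwd
Round 3: pos4(id84) recv 88: fwd; pos1(id88) recv 84: drop
Round 4: pos5(id30) recv 88: fwd
Round 5: pos0(id80) recv 88: fwd
Round 6: pos1(id88) recv 88: ELECTED

Answer: 80,84,88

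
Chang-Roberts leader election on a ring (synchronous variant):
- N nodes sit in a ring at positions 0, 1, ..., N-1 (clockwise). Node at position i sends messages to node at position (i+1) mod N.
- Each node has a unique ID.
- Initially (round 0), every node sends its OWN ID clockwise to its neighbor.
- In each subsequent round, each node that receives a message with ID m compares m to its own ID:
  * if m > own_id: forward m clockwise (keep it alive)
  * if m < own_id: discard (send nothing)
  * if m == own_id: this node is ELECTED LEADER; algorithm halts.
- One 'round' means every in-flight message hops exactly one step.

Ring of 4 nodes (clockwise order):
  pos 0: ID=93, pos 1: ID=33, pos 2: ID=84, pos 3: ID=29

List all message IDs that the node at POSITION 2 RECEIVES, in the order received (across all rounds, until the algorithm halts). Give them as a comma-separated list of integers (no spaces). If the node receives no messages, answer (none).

Answer: 33,93

Derivation:
Round 1: pos1(id33) recv 93: fwd; pos2(id84) recv 33: drop; pos3(id29) recv 84: fwd; pos0(id93) recv 29: drop
Round 2: pos2(id84) recv 93: fwd; pos0(id93) recv 84: drop
Round 3: pos3(id29) recv 93: fwd
Round 4: pos0(id93) recv 93: ELECTED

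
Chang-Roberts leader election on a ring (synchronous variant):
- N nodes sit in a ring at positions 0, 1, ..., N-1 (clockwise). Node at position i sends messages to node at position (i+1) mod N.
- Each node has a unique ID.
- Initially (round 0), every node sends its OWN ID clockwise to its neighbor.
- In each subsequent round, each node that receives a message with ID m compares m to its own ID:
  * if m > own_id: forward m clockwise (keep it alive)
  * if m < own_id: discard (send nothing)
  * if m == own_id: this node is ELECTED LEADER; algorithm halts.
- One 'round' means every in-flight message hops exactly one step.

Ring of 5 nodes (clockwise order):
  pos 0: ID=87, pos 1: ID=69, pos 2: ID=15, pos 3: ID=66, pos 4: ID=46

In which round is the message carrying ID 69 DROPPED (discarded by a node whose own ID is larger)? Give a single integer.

Round 1: pos1(id69) recv 87: fwd; pos2(id15) recv 69: fwd; pos3(id66) recv 15: drop; pos4(id46) recv 66: fwd; pos0(id87) recv 46: drop
Round 2: pos2(id15) recv 87: fwd; pos3(id66) recv 69: fwd; pos0(id87) recv 66: drop
Round 3: pos3(id66) recv 87: fwd; pos4(id46) recv 69: fwd
Round 4: pos4(id46) recv 87: fwd; pos0(id87) recv 69: drop
Round 5: pos0(id87) recv 87: ELECTED
Message ID 69 originates at pos 1; dropped at pos 0 in round 4

Answer: 4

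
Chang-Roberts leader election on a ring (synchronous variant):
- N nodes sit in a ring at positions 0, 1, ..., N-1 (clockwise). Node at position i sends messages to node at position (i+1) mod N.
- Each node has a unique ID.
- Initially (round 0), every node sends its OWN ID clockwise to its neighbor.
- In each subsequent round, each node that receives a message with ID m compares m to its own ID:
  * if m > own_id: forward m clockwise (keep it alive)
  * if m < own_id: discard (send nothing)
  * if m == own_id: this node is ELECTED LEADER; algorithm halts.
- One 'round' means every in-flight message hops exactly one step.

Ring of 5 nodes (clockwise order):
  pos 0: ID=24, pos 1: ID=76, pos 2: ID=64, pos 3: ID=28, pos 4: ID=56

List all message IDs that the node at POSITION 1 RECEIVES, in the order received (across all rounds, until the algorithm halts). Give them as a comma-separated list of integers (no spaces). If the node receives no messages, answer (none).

Answer: 24,56,64,76

Derivation:
Round 1: pos1(id76) recv 24: drop; pos2(id64) recv 76: fwd; pos3(id28) recv 64: fwd; pos4(id56) recv 28: drop; pos0(id24) recv 56: fwd
Round 2: pos3(id28) recv 76: fwd; pos4(id56) recv 64: fwd; pos1(id76) recv 56: drop
Round 3: pos4(id56) recv 76: fwd; pos0(id24) recv 64: fwd
Round 4: pos0(id24) recv 76: fwd; pos1(id76) recv 64: drop
Round 5: pos1(id76) recv 76: ELECTED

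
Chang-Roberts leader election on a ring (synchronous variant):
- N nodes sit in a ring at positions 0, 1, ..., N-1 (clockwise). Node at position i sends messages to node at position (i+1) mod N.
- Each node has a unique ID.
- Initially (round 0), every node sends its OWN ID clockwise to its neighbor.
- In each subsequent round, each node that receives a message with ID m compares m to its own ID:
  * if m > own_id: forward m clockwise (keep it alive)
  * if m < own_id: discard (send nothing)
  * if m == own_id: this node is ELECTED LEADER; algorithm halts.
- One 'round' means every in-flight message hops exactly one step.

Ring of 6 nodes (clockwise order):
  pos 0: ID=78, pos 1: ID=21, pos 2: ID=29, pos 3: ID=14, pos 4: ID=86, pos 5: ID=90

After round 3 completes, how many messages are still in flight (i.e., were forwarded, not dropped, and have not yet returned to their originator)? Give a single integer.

Answer: 2

Derivation:
Round 1: pos1(id21) recv 78: fwd; pos2(id29) recv 21: drop; pos3(id14) recv 29: fwd; pos4(id86) recv 14: drop; pos5(id90) recv 86: drop; pos0(id78) recv 90: fwd
Round 2: pos2(id29) recv 78: fwd; pos4(id86) recv 29: drop; pos1(id21) recv 90: fwd
Round 3: pos3(id14) recv 78: fwd; pos2(id29) recv 90: fwd
After round 3: 2 messages still in flight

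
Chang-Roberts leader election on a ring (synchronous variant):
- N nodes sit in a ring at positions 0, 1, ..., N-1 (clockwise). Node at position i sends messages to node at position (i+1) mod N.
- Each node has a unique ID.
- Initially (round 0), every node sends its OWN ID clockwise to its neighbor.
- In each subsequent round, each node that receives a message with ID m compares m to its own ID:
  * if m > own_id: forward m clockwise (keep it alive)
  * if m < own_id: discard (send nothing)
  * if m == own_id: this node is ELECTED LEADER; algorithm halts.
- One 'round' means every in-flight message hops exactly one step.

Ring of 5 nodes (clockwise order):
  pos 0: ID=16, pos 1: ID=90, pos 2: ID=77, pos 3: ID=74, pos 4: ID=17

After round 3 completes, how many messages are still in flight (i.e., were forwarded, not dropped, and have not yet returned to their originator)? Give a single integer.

Answer: 2

Derivation:
Round 1: pos1(id90) recv 16: drop; pos2(id77) recv 90: fwd; pos3(id74) recv 77: fwd; pos4(id17) recv 74: fwd; pos0(id16) recv 17: fwd
Round 2: pos3(id74) recv 90: fwd; pos4(id17) recv 77: fwd; pos0(id16) recv 74: fwd; pos1(id90) recv 17: drop
Round 3: pos4(id17) recv 90: fwd; pos0(id16) recv 77: fwd; pos1(id90) recv 74: drop
After round 3: 2 messages still in flight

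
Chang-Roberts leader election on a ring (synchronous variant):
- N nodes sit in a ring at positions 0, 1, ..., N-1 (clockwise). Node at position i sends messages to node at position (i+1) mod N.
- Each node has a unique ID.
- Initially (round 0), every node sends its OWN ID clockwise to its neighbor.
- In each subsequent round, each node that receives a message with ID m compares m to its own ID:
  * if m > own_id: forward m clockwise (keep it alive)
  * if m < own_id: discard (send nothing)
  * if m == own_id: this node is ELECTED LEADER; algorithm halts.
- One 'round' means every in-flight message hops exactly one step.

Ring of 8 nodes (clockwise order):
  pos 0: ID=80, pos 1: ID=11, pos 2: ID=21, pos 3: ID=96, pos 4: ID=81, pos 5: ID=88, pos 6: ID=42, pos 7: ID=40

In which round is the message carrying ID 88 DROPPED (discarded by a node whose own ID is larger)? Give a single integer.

Round 1: pos1(id11) recv 80: fwd; pos2(id21) recv 11: drop; pos3(id96) recv 21: drop; pos4(id81) recv 96: fwd; pos5(id88) recv 81: drop; pos6(id42) recv 88: fwd; pos7(id40) recv 42: fwd; pos0(id80) recv 40: drop
Round 2: pos2(id21) recv 80: fwd; pos5(id88) recv 96: fwd; pos7(id40) recv 88: fwd; pos0(id80) recv 42: drop
Round 3: pos3(id96) recv 80: drop; pos6(id42) recv 96: fwd; pos0(id80) recv 88: fwd
Round 4: pos7(id40) recv 96: fwd; pos1(id11) recv 88: fwd
Round 5: pos0(id80) recv 96: fwd; pos2(id21) recv 88: fwd
Round 6: pos1(id11) recv 96: fwd; pos3(id96) recv 88: drop
Round 7: pos2(id21) recv 96: fwd
Round 8: pos3(id96) recv 96: ELECTED
Message ID 88 originates at pos 5; dropped at pos 3 in round 6

Answer: 6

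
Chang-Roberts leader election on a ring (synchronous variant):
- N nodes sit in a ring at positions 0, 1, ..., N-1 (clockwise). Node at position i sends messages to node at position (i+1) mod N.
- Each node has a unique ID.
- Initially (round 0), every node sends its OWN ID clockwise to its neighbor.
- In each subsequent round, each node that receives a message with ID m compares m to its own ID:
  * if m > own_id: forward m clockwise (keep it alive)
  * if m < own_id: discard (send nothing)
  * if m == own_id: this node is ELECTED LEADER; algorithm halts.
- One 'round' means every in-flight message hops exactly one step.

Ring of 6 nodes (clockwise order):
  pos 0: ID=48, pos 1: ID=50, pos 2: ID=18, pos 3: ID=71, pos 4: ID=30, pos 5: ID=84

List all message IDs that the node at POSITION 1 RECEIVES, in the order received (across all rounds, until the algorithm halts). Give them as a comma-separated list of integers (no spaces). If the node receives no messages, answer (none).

Answer: 48,84

Derivation:
Round 1: pos1(id50) recv 48: drop; pos2(id18) recv 50: fwd; pos3(id71) recv 18: drop; pos4(id30) recv 71: fwd; pos5(id84) recv 30: drop; pos0(id48) recv 84: fwd
Round 2: pos3(id71) recv 50: drop; pos5(id84) recv 71: drop; pos1(id50) recv 84: fwd
Round 3: pos2(id18) recv 84: fwd
Round 4: pos3(id71) recv 84: fwd
Round 5: pos4(id30) recv 84: fwd
Round 6: pos5(id84) recv 84: ELECTED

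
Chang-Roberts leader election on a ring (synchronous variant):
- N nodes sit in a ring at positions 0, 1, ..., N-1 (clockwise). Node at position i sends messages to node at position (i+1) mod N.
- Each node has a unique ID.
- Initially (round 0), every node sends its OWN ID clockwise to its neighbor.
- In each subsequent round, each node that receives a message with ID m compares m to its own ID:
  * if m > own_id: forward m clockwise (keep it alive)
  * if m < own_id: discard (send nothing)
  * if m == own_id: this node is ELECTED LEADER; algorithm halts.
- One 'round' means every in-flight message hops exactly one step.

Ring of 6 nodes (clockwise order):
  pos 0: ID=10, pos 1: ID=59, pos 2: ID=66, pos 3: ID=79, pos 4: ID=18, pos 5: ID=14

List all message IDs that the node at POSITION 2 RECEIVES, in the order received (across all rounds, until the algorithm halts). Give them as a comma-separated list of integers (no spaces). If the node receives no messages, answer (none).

Round 1: pos1(id59) recv 10: drop; pos2(id66) recv 59: drop; pos3(id79) recv 66: drop; pos4(id18) recv 79: fwd; pos5(id14) recv 18: fwd; pos0(id10) recv 14: fwd
Round 2: pos5(id14) recv 79: fwd; pos0(id10) recv 18: fwd; pos1(id59) recv 14: drop
Round 3: pos0(id10) recv 79: fwd; pos1(id59) recv 18: drop
Round 4: pos1(id59) recv 79: fwd
Round 5: pos2(id66) recv 79: fwd
Round 6: pos3(id79) recv 79: ELECTED

Answer: 59,79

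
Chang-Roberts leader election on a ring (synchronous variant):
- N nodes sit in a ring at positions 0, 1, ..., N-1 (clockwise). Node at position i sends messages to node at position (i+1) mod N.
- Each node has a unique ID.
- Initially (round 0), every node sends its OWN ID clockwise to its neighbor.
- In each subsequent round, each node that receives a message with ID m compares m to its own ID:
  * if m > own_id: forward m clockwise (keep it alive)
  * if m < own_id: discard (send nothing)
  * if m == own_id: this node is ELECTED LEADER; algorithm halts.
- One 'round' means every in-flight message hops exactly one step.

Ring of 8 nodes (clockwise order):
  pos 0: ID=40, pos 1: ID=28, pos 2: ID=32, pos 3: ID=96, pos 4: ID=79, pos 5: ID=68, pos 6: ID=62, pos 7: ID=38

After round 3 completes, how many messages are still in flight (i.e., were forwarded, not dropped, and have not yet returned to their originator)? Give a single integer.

Round 1: pos1(id28) recv 40: fwd; pos2(id32) recv 28: drop; pos3(id96) recv 32: drop; pos4(id79) recv 96: fwd; pos5(id68) recv 79: fwd; pos6(id62) recv 68: fwd; pos7(id38) recv 62: fwd; pos0(id40) recv 38: drop
Round 2: pos2(id32) recv 40: fwd; pos5(id68) recv 96: fwd; pos6(id62) recv 79: fwd; pos7(id38) recv 68: fwd; pos0(id40) recv 62: fwd
Round 3: pos3(id96) recv 40: drop; pos6(id62) recv 96: fwd; pos7(id38) recv 79: fwd; pos0(id40) recv 68: fwd; pos1(id28) recv 62: fwd
After round 3: 4 messages still in flight

Answer: 4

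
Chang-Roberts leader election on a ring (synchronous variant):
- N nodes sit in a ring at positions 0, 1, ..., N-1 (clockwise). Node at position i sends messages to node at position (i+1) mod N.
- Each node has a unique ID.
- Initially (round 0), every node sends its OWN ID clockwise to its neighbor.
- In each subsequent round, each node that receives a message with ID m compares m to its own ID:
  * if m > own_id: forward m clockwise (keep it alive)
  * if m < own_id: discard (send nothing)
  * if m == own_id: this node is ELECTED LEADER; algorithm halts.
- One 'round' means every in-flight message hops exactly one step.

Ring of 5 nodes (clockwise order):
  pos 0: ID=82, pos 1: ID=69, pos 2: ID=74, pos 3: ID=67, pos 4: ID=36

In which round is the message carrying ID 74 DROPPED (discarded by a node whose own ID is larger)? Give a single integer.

Answer: 3

Derivation:
Round 1: pos1(id69) recv 82: fwd; pos2(id74) recv 69: drop; pos3(id67) recv 74: fwd; pos4(id36) recv 67: fwd; pos0(id82) recv 36: drop
Round 2: pos2(id74) recv 82: fwd; pos4(id36) recv 74: fwd; pos0(id82) recv 67: drop
Round 3: pos3(id67) recv 82: fwd; pos0(id82) recv 74: drop
Round 4: pos4(id36) recv 82: fwd
Round 5: pos0(id82) recv 82: ELECTED
Message ID 74 originates at pos 2; dropped at pos 0 in round 3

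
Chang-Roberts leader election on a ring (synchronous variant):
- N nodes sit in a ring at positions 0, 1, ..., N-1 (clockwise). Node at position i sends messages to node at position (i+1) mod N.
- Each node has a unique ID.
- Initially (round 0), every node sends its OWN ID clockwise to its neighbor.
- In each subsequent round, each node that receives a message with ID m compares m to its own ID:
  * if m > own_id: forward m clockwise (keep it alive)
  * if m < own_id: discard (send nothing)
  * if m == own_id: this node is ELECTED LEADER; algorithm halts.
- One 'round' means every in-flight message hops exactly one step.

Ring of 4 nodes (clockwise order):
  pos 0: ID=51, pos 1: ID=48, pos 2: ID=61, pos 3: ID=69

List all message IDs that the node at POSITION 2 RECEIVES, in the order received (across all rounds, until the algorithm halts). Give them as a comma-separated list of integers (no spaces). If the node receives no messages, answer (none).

Round 1: pos1(id48) recv 51: fwd; pos2(id61) recv 48: drop; pos3(id69) recv 61: drop; pos0(id51) recv 69: fwd
Round 2: pos2(id61) recv 51: drop; pos1(id48) recv 69: fwd
Round 3: pos2(id61) recv 69: fwd
Round 4: pos3(id69) recv 69: ELECTED

Answer: 48,51,69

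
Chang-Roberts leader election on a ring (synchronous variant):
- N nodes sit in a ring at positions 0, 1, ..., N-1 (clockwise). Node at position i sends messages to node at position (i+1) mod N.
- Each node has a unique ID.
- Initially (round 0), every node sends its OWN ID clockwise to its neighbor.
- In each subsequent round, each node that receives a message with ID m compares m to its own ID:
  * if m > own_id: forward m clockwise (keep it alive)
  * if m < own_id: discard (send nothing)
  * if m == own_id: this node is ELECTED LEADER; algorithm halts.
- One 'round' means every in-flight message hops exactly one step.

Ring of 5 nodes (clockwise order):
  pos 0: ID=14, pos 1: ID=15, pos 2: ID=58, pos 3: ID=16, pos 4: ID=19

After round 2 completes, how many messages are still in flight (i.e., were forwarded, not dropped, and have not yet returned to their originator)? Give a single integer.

Answer: 2

Derivation:
Round 1: pos1(id15) recv 14: drop; pos2(id58) recv 15: drop; pos3(id16) recv 58: fwd; pos4(id19) recv 16: drop; pos0(id14) recv 19: fwd
Round 2: pos4(id19) recv 58: fwd; pos1(id15) recv 19: fwd
After round 2: 2 messages still in flight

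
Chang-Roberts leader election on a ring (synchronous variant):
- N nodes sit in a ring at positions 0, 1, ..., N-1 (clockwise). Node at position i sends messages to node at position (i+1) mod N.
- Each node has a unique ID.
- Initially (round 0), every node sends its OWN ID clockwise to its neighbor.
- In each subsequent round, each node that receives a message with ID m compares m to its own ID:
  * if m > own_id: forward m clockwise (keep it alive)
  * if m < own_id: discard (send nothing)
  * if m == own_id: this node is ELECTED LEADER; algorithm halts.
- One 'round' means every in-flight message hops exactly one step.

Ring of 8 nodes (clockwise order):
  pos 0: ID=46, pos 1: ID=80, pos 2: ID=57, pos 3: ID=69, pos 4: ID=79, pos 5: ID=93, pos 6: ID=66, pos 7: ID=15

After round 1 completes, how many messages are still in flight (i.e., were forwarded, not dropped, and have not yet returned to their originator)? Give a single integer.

Round 1: pos1(id80) recv 46: drop; pos2(id57) recv 80: fwd; pos3(id69) recv 57: drop; pos4(id79) recv 69: drop; pos5(id93) recv 79: drop; pos6(id66) recv 93: fwd; pos7(id15) recv 66: fwd; pos0(id46) recv 15: drop
After round 1: 3 messages still in flight

Answer: 3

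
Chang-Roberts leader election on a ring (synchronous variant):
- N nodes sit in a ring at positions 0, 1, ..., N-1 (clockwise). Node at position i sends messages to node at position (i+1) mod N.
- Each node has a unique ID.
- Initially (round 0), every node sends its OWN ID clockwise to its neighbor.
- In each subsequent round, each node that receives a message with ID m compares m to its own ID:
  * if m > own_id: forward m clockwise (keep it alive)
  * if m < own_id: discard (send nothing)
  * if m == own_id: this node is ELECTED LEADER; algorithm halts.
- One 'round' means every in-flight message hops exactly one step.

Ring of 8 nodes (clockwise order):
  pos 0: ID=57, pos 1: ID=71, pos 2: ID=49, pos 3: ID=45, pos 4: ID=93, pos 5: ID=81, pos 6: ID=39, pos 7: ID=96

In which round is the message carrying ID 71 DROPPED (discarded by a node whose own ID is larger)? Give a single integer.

Round 1: pos1(id71) recv 57: drop; pos2(id49) recv 71: fwd; pos3(id45) recv 49: fwd; pos4(id93) recv 45: drop; pos5(id81) recv 93: fwd; pos6(id39) recv 81: fwd; pos7(id96) recv 39: drop; pos0(id57) recv 96: fwd
Round 2: pos3(id45) recv 71: fwd; pos4(id93) recv 49: drop; pos6(id39) recv 93: fwd; pos7(id96) recv 81: drop; pos1(id71) recv 96: fwd
Round 3: pos4(id93) recv 71: drop; pos7(id96) recv 93: drop; pos2(id49) recv 96: fwd
Round 4: pos3(id45) recv 96: fwd
Round 5: pos4(id93) recv 96: fwd
Round 6: pos5(id81) recv 96: fwd
Round 7: pos6(id39) recv 96: fwd
Round 8: pos7(id96) recv 96: ELECTED
Message ID 71 originates at pos 1; dropped at pos 4 in round 3

Answer: 3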